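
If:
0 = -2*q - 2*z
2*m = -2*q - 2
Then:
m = z - 1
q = -z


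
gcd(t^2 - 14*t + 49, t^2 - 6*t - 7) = t - 7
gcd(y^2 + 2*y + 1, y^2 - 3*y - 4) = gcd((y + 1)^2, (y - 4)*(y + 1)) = y + 1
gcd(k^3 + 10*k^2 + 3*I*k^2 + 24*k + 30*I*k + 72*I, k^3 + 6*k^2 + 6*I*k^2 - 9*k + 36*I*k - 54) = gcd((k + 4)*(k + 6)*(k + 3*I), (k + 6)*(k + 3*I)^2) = k^2 + k*(6 + 3*I) + 18*I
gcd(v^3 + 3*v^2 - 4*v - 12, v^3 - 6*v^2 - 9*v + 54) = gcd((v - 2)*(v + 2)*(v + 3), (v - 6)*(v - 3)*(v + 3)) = v + 3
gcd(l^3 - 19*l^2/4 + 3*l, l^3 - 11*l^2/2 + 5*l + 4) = l - 4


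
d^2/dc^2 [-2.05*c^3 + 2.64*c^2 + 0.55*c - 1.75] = 5.28 - 12.3*c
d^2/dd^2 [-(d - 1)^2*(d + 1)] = 2 - 6*d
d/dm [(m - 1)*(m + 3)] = 2*m + 2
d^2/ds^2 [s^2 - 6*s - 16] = 2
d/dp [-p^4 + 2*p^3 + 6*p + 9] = -4*p^3 + 6*p^2 + 6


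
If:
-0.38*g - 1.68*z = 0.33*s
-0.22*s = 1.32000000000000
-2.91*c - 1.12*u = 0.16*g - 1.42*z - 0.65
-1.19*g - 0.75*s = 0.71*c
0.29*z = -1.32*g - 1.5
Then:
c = 8.80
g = -1.47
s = -6.00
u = -20.16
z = 1.51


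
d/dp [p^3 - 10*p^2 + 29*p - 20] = 3*p^2 - 20*p + 29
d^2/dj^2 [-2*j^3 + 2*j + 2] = -12*j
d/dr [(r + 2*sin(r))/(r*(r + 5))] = (r*(r + 5)*(2*cos(r) + 1) - r*(r + 2*sin(r)) - (r + 5)*(r + 2*sin(r)))/(r^2*(r + 5)^2)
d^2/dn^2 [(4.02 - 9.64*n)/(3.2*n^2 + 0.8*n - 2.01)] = (-(6.4*n + 0.8)*(9.64*n - 4.02)*(12.8*n + 1.6) + (185.088*n - 10.304)*(3.2*n^2 + 0.8*n - 2.01))/(3.2*n^2 + 0.8*n - 2.01)^3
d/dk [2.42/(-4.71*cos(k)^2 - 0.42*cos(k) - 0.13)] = -(22.7964*cos(k) + 1.0164)*sin(k)/(4.71*cos(k)^2 + 0.42*cos(k) + 0.13)^2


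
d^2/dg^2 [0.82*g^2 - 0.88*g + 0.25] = 1.64000000000000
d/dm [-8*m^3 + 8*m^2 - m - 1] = -24*m^2 + 16*m - 1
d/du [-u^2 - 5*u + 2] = -2*u - 5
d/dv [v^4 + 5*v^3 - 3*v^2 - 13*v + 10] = 4*v^3 + 15*v^2 - 6*v - 13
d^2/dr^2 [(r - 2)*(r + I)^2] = 6*r - 4 + 4*I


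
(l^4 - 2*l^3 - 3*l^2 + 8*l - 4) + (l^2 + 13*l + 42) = l^4 - 2*l^3 - 2*l^2 + 21*l + 38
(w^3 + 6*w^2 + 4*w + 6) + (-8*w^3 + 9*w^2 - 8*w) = -7*w^3 + 15*w^2 - 4*w + 6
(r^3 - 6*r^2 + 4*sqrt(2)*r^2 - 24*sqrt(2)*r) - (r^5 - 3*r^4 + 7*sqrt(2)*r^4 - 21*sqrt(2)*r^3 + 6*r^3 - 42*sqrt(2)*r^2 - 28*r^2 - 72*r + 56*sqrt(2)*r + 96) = -r^5 - 7*sqrt(2)*r^4 + 3*r^4 - 5*r^3 + 21*sqrt(2)*r^3 + 22*r^2 + 46*sqrt(2)*r^2 - 80*sqrt(2)*r + 72*r - 96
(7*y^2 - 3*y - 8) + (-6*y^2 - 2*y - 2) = y^2 - 5*y - 10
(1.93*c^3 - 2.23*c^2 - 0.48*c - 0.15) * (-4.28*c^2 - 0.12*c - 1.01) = -8.2604*c^5 + 9.3128*c^4 + 0.3727*c^3 + 2.9519*c^2 + 0.5028*c + 0.1515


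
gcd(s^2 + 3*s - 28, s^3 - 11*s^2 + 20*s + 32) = s - 4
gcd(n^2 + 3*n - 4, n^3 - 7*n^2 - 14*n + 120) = n + 4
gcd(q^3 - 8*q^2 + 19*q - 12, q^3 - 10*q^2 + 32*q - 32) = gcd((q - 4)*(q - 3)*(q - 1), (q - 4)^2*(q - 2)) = q - 4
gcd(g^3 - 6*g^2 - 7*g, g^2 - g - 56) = 1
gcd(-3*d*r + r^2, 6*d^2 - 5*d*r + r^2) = -3*d + r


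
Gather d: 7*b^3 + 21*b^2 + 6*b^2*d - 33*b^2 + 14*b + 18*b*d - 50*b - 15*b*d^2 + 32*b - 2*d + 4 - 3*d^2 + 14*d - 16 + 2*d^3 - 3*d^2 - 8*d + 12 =7*b^3 - 12*b^2 - 4*b + 2*d^3 + d^2*(-15*b - 6) + d*(6*b^2 + 18*b + 4)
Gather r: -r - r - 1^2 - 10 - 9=-2*r - 20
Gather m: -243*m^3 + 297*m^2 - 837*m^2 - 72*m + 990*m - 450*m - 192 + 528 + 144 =-243*m^3 - 540*m^2 + 468*m + 480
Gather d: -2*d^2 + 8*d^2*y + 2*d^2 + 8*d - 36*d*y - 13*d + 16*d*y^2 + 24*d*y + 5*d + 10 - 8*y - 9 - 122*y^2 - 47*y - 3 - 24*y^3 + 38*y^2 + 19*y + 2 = 8*d^2*y + d*(16*y^2 - 12*y) - 24*y^3 - 84*y^2 - 36*y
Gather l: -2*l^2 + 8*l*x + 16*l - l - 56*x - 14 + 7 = -2*l^2 + l*(8*x + 15) - 56*x - 7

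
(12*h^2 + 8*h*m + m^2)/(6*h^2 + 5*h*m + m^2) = (6*h + m)/(3*h + m)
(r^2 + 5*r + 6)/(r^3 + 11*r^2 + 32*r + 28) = (r + 3)/(r^2 + 9*r + 14)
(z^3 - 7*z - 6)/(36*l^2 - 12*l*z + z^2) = (z^3 - 7*z - 6)/(36*l^2 - 12*l*z + z^2)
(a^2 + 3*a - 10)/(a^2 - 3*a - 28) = (-a^2 - 3*a + 10)/(-a^2 + 3*a + 28)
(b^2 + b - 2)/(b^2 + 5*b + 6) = (b - 1)/(b + 3)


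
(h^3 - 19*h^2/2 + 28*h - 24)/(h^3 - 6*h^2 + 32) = (h - 3/2)/(h + 2)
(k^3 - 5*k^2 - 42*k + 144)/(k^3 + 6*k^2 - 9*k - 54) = (k - 8)/(k + 3)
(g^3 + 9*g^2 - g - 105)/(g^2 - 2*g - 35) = (g^2 + 4*g - 21)/(g - 7)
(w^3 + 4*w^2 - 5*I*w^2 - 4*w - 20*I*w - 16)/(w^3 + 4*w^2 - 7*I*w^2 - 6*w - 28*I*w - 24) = (w - 4*I)/(w - 6*I)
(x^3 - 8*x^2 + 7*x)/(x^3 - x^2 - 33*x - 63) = x*(x - 1)/(x^2 + 6*x + 9)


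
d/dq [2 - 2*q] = -2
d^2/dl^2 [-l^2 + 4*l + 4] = -2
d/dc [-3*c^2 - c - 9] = -6*c - 1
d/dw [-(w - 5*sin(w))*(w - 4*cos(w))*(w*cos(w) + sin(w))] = (w - 5*sin(w))*(w - 4*cos(w))*(w*sin(w) - 2*cos(w)) - (w - 5*sin(w))*(w*cos(w) + sin(w))*(4*sin(w) + 1) + (w - 4*cos(w))*(w*cos(w) + sin(w))*(5*cos(w) - 1)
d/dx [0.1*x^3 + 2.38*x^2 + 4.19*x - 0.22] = 0.3*x^2 + 4.76*x + 4.19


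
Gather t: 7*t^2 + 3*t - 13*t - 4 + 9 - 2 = 7*t^2 - 10*t + 3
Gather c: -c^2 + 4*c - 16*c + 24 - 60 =-c^2 - 12*c - 36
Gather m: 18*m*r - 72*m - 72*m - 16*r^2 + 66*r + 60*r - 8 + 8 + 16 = m*(18*r - 144) - 16*r^2 + 126*r + 16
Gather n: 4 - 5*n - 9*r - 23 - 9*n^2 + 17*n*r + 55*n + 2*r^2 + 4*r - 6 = -9*n^2 + n*(17*r + 50) + 2*r^2 - 5*r - 25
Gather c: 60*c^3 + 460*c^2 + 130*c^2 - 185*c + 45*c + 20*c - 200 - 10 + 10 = 60*c^3 + 590*c^2 - 120*c - 200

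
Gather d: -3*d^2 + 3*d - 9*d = -3*d^2 - 6*d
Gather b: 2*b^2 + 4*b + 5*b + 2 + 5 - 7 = 2*b^2 + 9*b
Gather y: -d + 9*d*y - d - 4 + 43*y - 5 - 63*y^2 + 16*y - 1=-2*d - 63*y^2 + y*(9*d + 59) - 10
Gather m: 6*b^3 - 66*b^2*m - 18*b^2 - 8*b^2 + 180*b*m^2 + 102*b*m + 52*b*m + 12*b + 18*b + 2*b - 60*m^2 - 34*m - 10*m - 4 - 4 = 6*b^3 - 26*b^2 + 32*b + m^2*(180*b - 60) + m*(-66*b^2 + 154*b - 44) - 8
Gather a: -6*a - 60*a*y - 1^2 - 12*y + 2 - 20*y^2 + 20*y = a*(-60*y - 6) - 20*y^2 + 8*y + 1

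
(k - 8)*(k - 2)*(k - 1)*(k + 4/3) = k^4 - 29*k^3/3 + 34*k^2/3 + 56*k/3 - 64/3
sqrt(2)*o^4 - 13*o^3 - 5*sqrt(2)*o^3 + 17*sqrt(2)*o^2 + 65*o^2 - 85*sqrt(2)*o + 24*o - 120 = (o - 5)*(o - 4*sqrt(2))*(o - 3*sqrt(2))*(sqrt(2)*o + 1)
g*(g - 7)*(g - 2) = g^3 - 9*g^2 + 14*g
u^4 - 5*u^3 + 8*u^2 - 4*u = u*(u - 2)^2*(u - 1)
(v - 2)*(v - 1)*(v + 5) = v^3 + 2*v^2 - 13*v + 10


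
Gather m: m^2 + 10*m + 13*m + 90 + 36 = m^2 + 23*m + 126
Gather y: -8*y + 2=2 - 8*y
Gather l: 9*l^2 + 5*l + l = 9*l^2 + 6*l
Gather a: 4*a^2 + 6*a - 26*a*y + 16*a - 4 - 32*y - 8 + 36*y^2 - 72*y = 4*a^2 + a*(22 - 26*y) + 36*y^2 - 104*y - 12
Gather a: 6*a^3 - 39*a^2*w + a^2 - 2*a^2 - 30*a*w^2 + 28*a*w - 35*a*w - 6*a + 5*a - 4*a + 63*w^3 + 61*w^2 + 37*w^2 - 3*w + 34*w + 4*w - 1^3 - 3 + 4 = 6*a^3 + a^2*(-39*w - 1) + a*(-30*w^2 - 7*w - 5) + 63*w^3 + 98*w^2 + 35*w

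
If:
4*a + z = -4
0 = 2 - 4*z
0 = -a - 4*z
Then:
No Solution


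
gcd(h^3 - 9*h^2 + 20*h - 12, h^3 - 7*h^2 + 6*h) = h^2 - 7*h + 6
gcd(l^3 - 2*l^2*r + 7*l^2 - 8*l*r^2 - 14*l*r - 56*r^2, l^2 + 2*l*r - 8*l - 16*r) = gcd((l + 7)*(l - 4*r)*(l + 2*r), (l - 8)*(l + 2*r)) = l + 2*r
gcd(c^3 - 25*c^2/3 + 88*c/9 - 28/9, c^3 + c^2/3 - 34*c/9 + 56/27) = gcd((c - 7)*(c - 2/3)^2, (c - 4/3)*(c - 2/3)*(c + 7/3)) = c - 2/3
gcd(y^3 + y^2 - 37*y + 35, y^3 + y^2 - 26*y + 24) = y - 1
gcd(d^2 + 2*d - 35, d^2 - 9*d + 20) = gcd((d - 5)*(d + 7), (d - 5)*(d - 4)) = d - 5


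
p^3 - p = p*(p - 1)*(p + 1)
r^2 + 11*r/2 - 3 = (r - 1/2)*(r + 6)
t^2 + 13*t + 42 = (t + 6)*(t + 7)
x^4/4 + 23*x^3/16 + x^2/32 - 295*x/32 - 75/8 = (x/4 + 1)*(x - 5/2)*(x + 5/4)*(x + 3)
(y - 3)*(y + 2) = y^2 - y - 6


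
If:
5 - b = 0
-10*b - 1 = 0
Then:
No Solution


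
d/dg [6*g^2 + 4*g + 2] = 12*g + 4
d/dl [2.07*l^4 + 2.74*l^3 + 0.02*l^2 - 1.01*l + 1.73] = 8.28*l^3 + 8.22*l^2 + 0.04*l - 1.01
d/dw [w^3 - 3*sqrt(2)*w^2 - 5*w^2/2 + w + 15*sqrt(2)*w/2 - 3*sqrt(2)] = 3*w^2 - 6*sqrt(2)*w - 5*w + 1 + 15*sqrt(2)/2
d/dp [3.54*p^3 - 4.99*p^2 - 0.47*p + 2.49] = 10.62*p^2 - 9.98*p - 0.47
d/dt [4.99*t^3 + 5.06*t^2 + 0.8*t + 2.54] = 14.97*t^2 + 10.12*t + 0.8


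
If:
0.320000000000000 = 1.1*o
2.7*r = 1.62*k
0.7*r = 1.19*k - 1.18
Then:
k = 1.53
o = 0.29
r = 0.92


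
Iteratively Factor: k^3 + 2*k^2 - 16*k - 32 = (k - 4)*(k^2 + 6*k + 8) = (k - 4)*(k + 4)*(k + 2)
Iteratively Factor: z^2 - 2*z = (z - 2)*(z)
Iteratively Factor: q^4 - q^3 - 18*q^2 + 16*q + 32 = (q + 1)*(q^3 - 2*q^2 - 16*q + 32) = (q - 2)*(q + 1)*(q^2 - 16) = (q - 2)*(q + 1)*(q + 4)*(q - 4)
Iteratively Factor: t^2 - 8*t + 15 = (t - 3)*(t - 5)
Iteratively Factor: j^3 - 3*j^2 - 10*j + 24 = (j - 2)*(j^2 - j - 12) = (j - 4)*(j - 2)*(j + 3)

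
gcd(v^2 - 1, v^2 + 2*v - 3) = v - 1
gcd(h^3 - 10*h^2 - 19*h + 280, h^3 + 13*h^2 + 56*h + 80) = h + 5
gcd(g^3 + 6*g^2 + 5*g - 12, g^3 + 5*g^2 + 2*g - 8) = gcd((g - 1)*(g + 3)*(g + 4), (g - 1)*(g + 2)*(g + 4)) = g^2 + 3*g - 4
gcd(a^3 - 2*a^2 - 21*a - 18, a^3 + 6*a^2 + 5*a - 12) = a + 3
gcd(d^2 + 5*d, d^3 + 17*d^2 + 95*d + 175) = d + 5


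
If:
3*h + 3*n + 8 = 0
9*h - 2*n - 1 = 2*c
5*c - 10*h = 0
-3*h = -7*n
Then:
No Solution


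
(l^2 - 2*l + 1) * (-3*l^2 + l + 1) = -3*l^4 + 7*l^3 - 4*l^2 - l + 1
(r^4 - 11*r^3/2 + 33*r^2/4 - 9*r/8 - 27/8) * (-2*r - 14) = -2*r^5 - 3*r^4 + 121*r^3/2 - 453*r^2/4 + 45*r/2 + 189/4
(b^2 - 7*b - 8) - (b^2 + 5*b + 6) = -12*b - 14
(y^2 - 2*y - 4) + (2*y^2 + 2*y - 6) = 3*y^2 - 10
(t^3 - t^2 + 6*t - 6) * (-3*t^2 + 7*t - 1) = -3*t^5 + 10*t^4 - 26*t^3 + 61*t^2 - 48*t + 6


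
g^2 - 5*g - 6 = (g - 6)*(g + 1)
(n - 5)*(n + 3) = n^2 - 2*n - 15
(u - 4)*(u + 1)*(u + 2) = u^3 - u^2 - 10*u - 8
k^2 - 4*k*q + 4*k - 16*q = (k + 4)*(k - 4*q)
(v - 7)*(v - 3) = v^2 - 10*v + 21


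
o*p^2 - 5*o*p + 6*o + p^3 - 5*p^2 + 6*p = (o + p)*(p - 3)*(p - 2)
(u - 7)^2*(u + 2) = u^3 - 12*u^2 + 21*u + 98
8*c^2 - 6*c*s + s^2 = (-4*c + s)*(-2*c + s)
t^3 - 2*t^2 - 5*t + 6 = (t - 3)*(t - 1)*(t + 2)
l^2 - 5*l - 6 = (l - 6)*(l + 1)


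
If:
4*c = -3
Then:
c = -3/4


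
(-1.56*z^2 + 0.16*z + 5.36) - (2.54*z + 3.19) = -1.56*z^2 - 2.38*z + 2.17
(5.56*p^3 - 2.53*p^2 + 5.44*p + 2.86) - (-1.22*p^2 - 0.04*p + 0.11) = 5.56*p^3 - 1.31*p^2 + 5.48*p + 2.75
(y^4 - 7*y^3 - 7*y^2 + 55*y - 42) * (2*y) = 2*y^5 - 14*y^4 - 14*y^3 + 110*y^2 - 84*y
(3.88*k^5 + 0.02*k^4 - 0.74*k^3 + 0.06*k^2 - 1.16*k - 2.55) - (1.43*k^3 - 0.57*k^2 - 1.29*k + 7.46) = 3.88*k^5 + 0.02*k^4 - 2.17*k^3 + 0.63*k^2 + 0.13*k - 10.01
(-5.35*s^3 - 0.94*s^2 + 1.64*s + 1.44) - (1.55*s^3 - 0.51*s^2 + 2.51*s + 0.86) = -6.9*s^3 - 0.43*s^2 - 0.87*s + 0.58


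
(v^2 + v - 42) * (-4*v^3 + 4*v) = -4*v^5 - 4*v^4 + 172*v^3 + 4*v^2 - 168*v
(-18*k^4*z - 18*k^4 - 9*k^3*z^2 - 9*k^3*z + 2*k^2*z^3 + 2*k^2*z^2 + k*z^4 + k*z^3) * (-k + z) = 18*k^5*z + 18*k^5 - 9*k^4*z^2 - 9*k^4*z - 11*k^3*z^3 - 11*k^3*z^2 + k^2*z^4 + k^2*z^3 + k*z^5 + k*z^4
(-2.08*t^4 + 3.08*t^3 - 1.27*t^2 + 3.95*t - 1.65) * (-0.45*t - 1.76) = 0.936*t^5 + 2.2748*t^4 - 4.8493*t^3 + 0.4577*t^2 - 6.2095*t + 2.904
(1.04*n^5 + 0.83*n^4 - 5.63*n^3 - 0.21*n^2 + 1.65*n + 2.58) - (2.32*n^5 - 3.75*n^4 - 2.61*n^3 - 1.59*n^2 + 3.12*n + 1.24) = -1.28*n^5 + 4.58*n^4 - 3.02*n^3 + 1.38*n^2 - 1.47*n + 1.34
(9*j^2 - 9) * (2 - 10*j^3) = -90*j^5 + 90*j^3 + 18*j^2 - 18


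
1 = 1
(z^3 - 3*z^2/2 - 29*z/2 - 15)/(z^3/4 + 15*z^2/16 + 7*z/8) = 8*(2*z^2 - 7*z - 15)/(z*(4*z + 7))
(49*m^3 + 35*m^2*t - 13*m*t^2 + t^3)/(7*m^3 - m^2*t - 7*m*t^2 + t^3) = (-7*m + t)/(-m + t)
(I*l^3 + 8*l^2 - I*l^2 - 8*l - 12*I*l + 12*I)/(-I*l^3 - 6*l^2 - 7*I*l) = (-l^3 + l^2*(1 + 8*I) + 4*l*(3 - 2*I) - 12)/(l*(l^2 - 6*I*l + 7))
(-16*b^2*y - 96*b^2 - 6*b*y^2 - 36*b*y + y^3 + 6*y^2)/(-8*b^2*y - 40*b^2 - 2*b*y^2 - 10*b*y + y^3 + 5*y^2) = (-8*b*y - 48*b + y^2 + 6*y)/(-4*b*y - 20*b + y^2 + 5*y)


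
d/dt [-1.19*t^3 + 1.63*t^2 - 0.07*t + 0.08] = -3.57*t^2 + 3.26*t - 0.07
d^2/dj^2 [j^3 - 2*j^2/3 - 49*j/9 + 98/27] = 6*j - 4/3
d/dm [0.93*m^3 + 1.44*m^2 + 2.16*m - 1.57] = 2.79*m^2 + 2.88*m + 2.16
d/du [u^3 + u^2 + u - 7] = 3*u^2 + 2*u + 1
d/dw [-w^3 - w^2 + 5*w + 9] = -3*w^2 - 2*w + 5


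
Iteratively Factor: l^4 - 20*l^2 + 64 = (l - 2)*(l^3 + 2*l^2 - 16*l - 32) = (l - 2)*(l + 4)*(l^2 - 2*l - 8) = (l - 4)*(l - 2)*(l + 4)*(l + 2)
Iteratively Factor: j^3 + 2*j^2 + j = (j + 1)*(j^2 + j) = (j + 1)^2*(j)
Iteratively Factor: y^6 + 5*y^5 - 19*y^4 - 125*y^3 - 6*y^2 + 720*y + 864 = (y - 3)*(y^5 + 8*y^4 + 5*y^3 - 110*y^2 - 336*y - 288) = (y - 3)*(y + 3)*(y^4 + 5*y^3 - 10*y^2 - 80*y - 96) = (y - 3)*(y + 3)^2*(y^3 + 2*y^2 - 16*y - 32) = (y - 3)*(y + 2)*(y + 3)^2*(y^2 - 16) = (y - 4)*(y - 3)*(y + 2)*(y + 3)^2*(y + 4)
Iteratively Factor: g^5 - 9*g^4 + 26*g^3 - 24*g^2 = (g - 3)*(g^4 - 6*g^3 + 8*g^2) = (g - 4)*(g - 3)*(g^3 - 2*g^2) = g*(g - 4)*(g - 3)*(g^2 - 2*g) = g^2*(g - 4)*(g - 3)*(g - 2)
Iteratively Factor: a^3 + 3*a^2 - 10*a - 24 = (a + 2)*(a^2 + a - 12) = (a - 3)*(a + 2)*(a + 4)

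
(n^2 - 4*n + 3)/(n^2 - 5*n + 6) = (n - 1)/(n - 2)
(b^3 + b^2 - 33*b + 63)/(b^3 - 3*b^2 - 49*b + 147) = (b - 3)/(b - 7)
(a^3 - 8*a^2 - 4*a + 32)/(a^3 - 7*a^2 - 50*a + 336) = (a^2 - 4)/(a^2 + a - 42)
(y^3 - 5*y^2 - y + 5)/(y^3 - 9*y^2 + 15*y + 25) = (y - 1)/(y - 5)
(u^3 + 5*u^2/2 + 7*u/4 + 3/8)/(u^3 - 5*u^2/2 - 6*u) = (u^2 + u + 1/4)/(u*(u - 4))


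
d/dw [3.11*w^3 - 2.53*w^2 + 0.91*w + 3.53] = 9.33*w^2 - 5.06*w + 0.91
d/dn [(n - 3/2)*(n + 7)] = 2*n + 11/2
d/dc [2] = 0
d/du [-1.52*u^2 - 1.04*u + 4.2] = -3.04*u - 1.04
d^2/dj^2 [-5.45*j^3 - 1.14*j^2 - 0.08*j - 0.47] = -32.7*j - 2.28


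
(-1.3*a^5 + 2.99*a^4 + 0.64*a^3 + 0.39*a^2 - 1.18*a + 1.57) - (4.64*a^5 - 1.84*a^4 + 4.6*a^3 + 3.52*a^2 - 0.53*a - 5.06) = -5.94*a^5 + 4.83*a^4 - 3.96*a^3 - 3.13*a^2 - 0.65*a + 6.63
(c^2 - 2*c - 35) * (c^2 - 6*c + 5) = c^4 - 8*c^3 - 18*c^2 + 200*c - 175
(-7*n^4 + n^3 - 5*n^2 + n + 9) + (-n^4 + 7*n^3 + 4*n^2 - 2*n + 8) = -8*n^4 + 8*n^3 - n^2 - n + 17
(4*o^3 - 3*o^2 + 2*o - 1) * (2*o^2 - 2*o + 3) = 8*o^5 - 14*o^4 + 22*o^3 - 15*o^2 + 8*o - 3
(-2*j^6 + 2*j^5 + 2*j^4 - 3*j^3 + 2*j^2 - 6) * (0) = 0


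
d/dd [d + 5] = 1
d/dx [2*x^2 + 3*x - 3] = 4*x + 3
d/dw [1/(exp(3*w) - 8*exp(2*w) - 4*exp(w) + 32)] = (-3*exp(2*w) + 16*exp(w) + 4)*exp(w)/(exp(3*w) - 8*exp(2*w) - 4*exp(w) + 32)^2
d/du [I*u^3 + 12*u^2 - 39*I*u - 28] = 3*I*u^2 + 24*u - 39*I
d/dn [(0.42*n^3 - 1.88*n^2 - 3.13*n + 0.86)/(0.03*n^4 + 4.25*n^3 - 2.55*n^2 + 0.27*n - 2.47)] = (-0.0126*n^6 + 0.112800000000001*n^5 + 7.2007*n^4 + 26.7286*n^3 - 22.5663*n^2 + 13.6732*n + 7.4989)/(0.0009*n^8 + 0.255*n^7 + 17.9095*n^6 - 21.6588*n^5 + 8.6493*n^4 - 22.372*n^3 + 12.6699*n^2 - 1.3338*n + 6.1009)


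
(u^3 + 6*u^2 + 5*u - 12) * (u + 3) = u^4 + 9*u^3 + 23*u^2 + 3*u - 36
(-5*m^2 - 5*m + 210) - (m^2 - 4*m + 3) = -6*m^2 - m + 207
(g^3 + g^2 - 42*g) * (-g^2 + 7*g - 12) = -g^5 + 6*g^4 + 37*g^3 - 306*g^2 + 504*g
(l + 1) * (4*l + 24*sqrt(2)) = 4*l^2 + 4*l + 24*sqrt(2)*l + 24*sqrt(2)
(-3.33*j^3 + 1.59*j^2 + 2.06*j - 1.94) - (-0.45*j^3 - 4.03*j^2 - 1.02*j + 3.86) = -2.88*j^3 + 5.62*j^2 + 3.08*j - 5.8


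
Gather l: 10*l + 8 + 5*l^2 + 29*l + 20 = 5*l^2 + 39*l + 28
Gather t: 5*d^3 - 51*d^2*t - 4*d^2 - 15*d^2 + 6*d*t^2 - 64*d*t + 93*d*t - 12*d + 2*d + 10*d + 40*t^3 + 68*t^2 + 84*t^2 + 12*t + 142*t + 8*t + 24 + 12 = 5*d^3 - 19*d^2 + 40*t^3 + t^2*(6*d + 152) + t*(-51*d^2 + 29*d + 162) + 36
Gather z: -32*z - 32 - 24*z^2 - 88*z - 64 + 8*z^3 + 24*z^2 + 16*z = 8*z^3 - 104*z - 96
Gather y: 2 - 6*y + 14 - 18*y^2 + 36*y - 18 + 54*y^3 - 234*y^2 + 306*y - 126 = 54*y^3 - 252*y^2 + 336*y - 128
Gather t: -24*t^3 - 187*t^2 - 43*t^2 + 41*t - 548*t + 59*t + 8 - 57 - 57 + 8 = -24*t^3 - 230*t^2 - 448*t - 98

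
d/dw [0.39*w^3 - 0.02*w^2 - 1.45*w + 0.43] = 1.17*w^2 - 0.04*w - 1.45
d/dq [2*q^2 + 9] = 4*q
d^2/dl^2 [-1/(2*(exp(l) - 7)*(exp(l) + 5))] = (-2*exp(3*l) + 3*exp(2*l) - 72*exp(l) + 35)*exp(l)/(exp(6*l) - 6*exp(5*l) - 93*exp(4*l) + 412*exp(3*l) + 3255*exp(2*l) - 7350*exp(l) - 42875)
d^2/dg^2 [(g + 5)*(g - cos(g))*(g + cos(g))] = 2*g*cos(2*g) + 6*g + 2*sin(2*g) + 10*cos(2*g) + 10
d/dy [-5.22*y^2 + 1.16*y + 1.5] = 1.16 - 10.44*y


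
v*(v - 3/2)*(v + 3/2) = v^3 - 9*v/4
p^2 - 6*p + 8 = (p - 4)*(p - 2)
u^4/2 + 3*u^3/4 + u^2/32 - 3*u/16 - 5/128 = (u/2 + 1/4)*(u - 1/2)*(u + 1/4)*(u + 5/4)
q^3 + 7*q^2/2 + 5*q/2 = q*(q + 1)*(q + 5/2)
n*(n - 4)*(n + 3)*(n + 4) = n^4 + 3*n^3 - 16*n^2 - 48*n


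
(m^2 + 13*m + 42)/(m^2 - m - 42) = (m + 7)/(m - 7)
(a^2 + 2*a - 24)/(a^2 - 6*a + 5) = (a^2 + 2*a - 24)/(a^2 - 6*a + 5)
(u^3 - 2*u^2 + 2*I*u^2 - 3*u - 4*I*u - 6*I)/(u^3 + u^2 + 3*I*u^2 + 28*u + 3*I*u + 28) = (u^2 + u*(-3 + 2*I) - 6*I)/(u^2 + 3*I*u + 28)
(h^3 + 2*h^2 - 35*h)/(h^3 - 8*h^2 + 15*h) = (h + 7)/(h - 3)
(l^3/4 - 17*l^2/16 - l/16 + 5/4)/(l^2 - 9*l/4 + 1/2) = (4*l^3 - 17*l^2 - l + 20)/(4*(4*l^2 - 9*l + 2))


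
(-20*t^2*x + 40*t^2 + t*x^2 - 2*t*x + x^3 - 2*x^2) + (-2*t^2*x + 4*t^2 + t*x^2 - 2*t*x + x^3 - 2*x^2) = -22*t^2*x + 44*t^2 + 2*t*x^2 - 4*t*x + 2*x^3 - 4*x^2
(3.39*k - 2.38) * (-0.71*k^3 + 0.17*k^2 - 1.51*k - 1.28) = -2.4069*k^4 + 2.2661*k^3 - 5.5235*k^2 - 0.7454*k + 3.0464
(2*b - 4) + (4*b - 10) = 6*b - 14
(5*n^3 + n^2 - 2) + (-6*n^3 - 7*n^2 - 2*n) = -n^3 - 6*n^2 - 2*n - 2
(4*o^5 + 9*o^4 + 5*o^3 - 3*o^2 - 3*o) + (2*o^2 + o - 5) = 4*o^5 + 9*o^4 + 5*o^3 - o^2 - 2*o - 5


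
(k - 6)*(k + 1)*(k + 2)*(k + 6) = k^4 + 3*k^3 - 34*k^2 - 108*k - 72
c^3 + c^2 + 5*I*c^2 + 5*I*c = c*(c + 1)*(c + 5*I)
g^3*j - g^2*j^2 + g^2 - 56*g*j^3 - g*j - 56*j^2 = (g - 8*j)*(g + 7*j)*(g*j + 1)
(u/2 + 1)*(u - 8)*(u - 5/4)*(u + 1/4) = u^4/2 - 7*u^3/2 - 165*u^2/32 + 143*u/16 + 5/2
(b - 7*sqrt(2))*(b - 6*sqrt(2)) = b^2 - 13*sqrt(2)*b + 84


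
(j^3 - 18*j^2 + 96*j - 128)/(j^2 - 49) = (j^3 - 18*j^2 + 96*j - 128)/(j^2 - 49)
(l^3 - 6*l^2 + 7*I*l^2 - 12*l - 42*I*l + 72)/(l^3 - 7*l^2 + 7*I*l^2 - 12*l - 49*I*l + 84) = (l - 6)/(l - 7)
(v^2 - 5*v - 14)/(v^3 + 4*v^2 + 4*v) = (v - 7)/(v*(v + 2))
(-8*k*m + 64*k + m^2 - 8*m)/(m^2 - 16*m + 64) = (-8*k + m)/(m - 8)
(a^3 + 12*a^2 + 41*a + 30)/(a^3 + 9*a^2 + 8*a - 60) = (a + 1)/(a - 2)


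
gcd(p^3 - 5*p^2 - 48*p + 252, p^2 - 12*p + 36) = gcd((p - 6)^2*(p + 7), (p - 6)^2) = p^2 - 12*p + 36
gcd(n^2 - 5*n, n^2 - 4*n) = n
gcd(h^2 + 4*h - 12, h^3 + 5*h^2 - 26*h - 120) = h + 6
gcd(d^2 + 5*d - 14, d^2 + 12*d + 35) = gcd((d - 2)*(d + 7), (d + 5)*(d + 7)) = d + 7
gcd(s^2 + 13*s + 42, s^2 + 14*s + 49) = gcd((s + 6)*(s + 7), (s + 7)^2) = s + 7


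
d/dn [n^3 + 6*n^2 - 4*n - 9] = 3*n^2 + 12*n - 4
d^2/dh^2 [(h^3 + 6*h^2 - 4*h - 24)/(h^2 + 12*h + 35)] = 6*(11*h^3 + 186*h^2 + 1077*h + 2138)/(h^6 + 36*h^5 + 537*h^4 + 4248*h^3 + 18795*h^2 + 44100*h + 42875)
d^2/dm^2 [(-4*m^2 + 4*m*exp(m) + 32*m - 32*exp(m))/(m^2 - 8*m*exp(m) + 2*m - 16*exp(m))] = 4*(2*(-(4*m*exp(m) + 16*exp(m) - 1)*(m^2 - m*exp(m) - 8*m + 8*exp(m)) + 2*(m*exp(m) - 2*m - 7*exp(m) + 8)*(4*m*exp(m) - m + 12*exp(m) - 1))*(m^2 - 8*m*exp(m) + 2*m - 16*exp(m)) + (m*exp(m) - 6*exp(m) - 2)*(m^2 - 8*m*exp(m) + 2*m - 16*exp(m))^2 - 8*(m^2 - m*exp(m) - 8*m + 8*exp(m))*(4*m*exp(m) - m + 12*exp(m) - 1)^2)/(m^2 - 8*m*exp(m) + 2*m - 16*exp(m))^3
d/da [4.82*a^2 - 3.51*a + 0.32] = 9.64*a - 3.51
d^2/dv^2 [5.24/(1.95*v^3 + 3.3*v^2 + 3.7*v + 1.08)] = (-(61.308*v + 34.584)*(1.95*v^3 + 3.3*v^2 + 3.7*v + 1.08) + 5.24*(5.85*v^2 + 6.6*v + 3.7)*(11.7*v^2 + 13.2*v + 7.4))/(1.95*v^3 + 3.3*v^2 + 3.7*v + 1.08)^3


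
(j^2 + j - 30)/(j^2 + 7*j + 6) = (j - 5)/(j + 1)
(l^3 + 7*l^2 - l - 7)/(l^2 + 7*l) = l - 1/l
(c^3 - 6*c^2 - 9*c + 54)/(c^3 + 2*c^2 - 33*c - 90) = (c - 3)/(c + 5)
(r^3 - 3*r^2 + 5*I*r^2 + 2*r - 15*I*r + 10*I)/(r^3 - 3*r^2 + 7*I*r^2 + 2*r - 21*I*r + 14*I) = (r + 5*I)/(r + 7*I)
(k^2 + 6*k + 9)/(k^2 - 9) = (k + 3)/(k - 3)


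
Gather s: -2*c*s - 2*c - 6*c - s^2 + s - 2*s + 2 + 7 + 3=-8*c - s^2 + s*(-2*c - 1) + 12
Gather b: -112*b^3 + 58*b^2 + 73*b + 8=-112*b^3 + 58*b^2 + 73*b + 8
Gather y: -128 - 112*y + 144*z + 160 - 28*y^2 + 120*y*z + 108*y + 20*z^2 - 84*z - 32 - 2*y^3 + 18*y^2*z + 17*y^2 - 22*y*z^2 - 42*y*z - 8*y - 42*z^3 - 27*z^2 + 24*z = -2*y^3 + y^2*(18*z - 11) + y*(-22*z^2 + 78*z - 12) - 42*z^3 - 7*z^2 + 84*z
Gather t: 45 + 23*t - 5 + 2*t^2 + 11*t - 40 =2*t^2 + 34*t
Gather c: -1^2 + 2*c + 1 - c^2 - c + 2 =-c^2 + c + 2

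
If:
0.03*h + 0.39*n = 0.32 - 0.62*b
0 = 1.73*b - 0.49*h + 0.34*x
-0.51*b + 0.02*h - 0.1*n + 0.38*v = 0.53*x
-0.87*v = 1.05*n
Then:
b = 0.809984500932739*x + 0.763430496285724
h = 3.5536187481911*x + 2.6953770583149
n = -1.56102295647187*x - 0.60048261396563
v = 1.88399322332812*x + 0.724720396165416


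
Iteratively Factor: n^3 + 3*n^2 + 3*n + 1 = (n + 1)*(n^2 + 2*n + 1) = (n + 1)^2*(n + 1)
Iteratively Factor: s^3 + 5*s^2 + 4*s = (s)*(s^2 + 5*s + 4) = s*(s + 4)*(s + 1)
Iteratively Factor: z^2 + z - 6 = (z - 2)*(z + 3)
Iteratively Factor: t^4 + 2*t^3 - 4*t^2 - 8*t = (t + 2)*(t^3 - 4*t) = (t + 2)^2*(t^2 - 2*t) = t*(t + 2)^2*(t - 2)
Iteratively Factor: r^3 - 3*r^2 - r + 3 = (r + 1)*(r^2 - 4*r + 3) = (r - 3)*(r + 1)*(r - 1)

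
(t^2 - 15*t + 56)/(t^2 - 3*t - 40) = (t - 7)/(t + 5)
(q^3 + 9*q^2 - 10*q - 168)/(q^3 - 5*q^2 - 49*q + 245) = (q^2 + 2*q - 24)/(q^2 - 12*q + 35)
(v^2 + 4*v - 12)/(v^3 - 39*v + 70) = (v + 6)/(v^2 + 2*v - 35)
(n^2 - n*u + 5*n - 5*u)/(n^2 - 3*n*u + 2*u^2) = (-n - 5)/(-n + 2*u)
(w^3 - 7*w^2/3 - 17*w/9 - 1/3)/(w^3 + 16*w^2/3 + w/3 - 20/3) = (9*w^3 - 21*w^2 - 17*w - 3)/(3*(3*w^3 + 16*w^2 + w - 20))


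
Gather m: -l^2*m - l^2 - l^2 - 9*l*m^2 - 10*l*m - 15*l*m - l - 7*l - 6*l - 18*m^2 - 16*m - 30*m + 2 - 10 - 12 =-2*l^2 - 14*l + m^2*(-9*l - 18) + m*(-l^2 - 25*l - 46) - 20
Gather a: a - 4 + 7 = a + 3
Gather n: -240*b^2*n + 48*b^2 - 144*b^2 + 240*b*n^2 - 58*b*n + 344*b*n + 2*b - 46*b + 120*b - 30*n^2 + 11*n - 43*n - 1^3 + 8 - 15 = -96*b^2 + 76*b + n^2*(240*b - 30) + n*(-240*b^2 + 286*b - 32) - 8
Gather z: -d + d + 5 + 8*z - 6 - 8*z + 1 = 0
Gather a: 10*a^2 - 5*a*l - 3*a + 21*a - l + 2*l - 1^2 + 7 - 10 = 10*a^2 + a*(18 - 5*l) + l - 4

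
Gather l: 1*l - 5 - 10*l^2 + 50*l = -10*l^2 + 51*l - 5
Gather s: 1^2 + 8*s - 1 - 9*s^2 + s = -9*s^2 + 9*s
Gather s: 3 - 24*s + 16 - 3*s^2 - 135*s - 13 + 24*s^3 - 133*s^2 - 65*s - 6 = 24*s^3 - 136*s^2 - 224*s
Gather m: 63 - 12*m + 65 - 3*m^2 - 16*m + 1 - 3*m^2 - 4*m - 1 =-6*m^2 - 32*m + 128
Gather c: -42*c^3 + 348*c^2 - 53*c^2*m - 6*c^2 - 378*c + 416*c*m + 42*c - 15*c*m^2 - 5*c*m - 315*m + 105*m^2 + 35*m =-42*c^3 + c^2*(342 - 53*m) + c*(-15*m^2 + 411*m - 336) + 105*m^2 - 280*m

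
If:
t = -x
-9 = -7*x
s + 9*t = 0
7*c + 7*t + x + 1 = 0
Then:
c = 47/49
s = 81/7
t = -9/7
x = 9/7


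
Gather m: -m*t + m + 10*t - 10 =m*(1 - t) + 10*t - 10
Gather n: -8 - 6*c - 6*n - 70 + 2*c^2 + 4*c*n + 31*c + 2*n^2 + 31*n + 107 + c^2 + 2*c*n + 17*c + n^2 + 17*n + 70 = 3*c^2 + 42*c + 3*n^2 + n*(6*c + 42) + 99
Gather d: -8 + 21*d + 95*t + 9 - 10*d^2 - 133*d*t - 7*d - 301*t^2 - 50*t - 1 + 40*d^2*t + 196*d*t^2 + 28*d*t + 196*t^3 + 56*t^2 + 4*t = d^2*(40*t - 10) + d*(196*t^2 - 105*t + 14) + 196*t^3 - 245*t^2 + 49*t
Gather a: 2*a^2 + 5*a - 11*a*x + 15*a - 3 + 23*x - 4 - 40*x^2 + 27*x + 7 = 2*a^2 + a*(20 - 11*x) - 40*x^2 + 50*x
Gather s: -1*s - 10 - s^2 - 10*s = -s^2 - 11*s - 10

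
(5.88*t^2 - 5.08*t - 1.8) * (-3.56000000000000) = -20.9328*t^2 + 18.0848*t + 6.408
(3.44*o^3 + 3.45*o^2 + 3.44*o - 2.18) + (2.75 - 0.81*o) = 3.44*o^3 + 3.45*o^2 + 2.63*o + 0.57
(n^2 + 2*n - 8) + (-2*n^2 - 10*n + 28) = -n^2 - 8*n + 20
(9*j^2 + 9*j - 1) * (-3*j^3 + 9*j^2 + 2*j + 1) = -27*j^5 + 54*j^4 + 102*j^3 + 18*j^2 + 7*j - 1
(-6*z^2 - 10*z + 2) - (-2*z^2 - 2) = -4*z^2 - 10*z + 4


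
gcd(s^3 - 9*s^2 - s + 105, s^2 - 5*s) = s - 5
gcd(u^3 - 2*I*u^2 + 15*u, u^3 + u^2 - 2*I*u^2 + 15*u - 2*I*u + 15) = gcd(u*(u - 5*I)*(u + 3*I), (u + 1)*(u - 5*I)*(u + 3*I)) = u^2 - 2*I*u + 15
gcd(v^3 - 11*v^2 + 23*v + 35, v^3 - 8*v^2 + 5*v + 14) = v^2 - 6*v - 7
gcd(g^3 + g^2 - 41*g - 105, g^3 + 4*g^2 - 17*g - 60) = g^2 + 8*g + 15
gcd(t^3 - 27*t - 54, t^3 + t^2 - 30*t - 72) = t^2 - 3*t - 18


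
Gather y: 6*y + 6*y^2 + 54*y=6*y^2 + 60*y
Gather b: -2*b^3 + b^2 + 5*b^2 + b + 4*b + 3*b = -2*b^3 + 6*b^2 + 8*b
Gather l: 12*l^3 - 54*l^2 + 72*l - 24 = 12*l^3 - 54*l^2 + 72*l - 24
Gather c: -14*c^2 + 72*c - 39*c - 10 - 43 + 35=-14*c^2 + 33*c - 18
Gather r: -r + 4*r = 3*r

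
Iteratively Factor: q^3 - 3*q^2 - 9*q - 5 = (q - 5)*(q^2 + 2*q + 1) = (q - 5)*(q + 1)*(q + 1)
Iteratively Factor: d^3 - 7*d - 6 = (d + 1)*(d^2 - d - 6) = (d - 3)*(d + 1)*(d + 2)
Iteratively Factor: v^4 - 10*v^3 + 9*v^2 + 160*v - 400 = (v - 5)*(v^3 - 5*v^2 - 16*v + 80) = (v - 5)^2*(v^2 - 16) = (v - 5)^2*(v + 4)*(v - 4)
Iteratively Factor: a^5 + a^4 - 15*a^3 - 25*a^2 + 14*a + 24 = (a + 1)*(a^4 - 15*a^2 - 10*a + 24) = (a - 4)*(a + 1)*(a^3 + 4*a^2 + a - 6) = (a - 4)*(a + 1)*(a + 2)*(a^2 + 2*a - 3) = (a - 4)*(a - 1)*(a + 1)*(a + 2)*(a + 3)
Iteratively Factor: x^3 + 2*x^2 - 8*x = (x - 2)*(x^2 + 4*x) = x*(x - 2)*(x + 4)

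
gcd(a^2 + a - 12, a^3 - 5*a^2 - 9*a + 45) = a - 3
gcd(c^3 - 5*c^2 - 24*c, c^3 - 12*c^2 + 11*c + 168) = c^2 - 5*c - 24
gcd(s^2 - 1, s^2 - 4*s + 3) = s - 1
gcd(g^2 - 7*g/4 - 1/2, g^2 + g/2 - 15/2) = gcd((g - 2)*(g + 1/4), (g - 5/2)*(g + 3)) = 1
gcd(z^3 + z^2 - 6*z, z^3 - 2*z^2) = z^2 - 2*z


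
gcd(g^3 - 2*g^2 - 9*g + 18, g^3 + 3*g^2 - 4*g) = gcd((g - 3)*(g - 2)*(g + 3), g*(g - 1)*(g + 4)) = 1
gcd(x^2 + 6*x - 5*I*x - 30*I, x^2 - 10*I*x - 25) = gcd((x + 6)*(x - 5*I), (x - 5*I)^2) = x - 5*I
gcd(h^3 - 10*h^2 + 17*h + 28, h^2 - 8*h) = 1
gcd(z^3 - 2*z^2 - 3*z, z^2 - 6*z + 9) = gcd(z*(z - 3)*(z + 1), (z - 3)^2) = z - 3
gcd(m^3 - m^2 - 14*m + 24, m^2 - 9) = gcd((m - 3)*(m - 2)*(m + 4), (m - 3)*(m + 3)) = m - 3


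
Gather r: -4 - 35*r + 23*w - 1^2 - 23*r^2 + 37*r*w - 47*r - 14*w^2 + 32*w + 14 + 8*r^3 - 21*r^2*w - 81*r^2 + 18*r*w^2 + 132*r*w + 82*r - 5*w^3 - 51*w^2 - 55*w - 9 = 8*r^3 + r^2*(-21*w - 104) + r*(18*w^2 + 169*w) - 5*w^3 - 65*w^2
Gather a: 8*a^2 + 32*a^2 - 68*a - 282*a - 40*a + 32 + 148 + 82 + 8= 40*a^2 - 390*a + 270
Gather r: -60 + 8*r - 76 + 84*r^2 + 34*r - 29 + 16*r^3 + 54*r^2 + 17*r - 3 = 16*r^3 + 138*r^2 + 59*r - 168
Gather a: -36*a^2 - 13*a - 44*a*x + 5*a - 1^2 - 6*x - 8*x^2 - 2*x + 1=-36*a^2 + a*(-44*x - 8) - 8*x^2 - 8*x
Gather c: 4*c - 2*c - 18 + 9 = 2*c - 9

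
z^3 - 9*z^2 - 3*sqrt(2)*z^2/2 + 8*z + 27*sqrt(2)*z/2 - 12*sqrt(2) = (z - 8)*(z - 1)*(z - 3*sqrt(2)/2)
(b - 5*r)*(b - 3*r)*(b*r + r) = b^3*r - 8*b^2*r^2 + b^2*r + 15*b*r^3 - 8*b*r^2 + 15*r^3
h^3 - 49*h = h*(h - 7)*(h + 7)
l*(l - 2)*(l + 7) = l^3 + 5*l^2 - 14*l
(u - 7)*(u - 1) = u^2 - 8*u + 7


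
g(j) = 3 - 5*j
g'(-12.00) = -5.00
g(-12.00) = 63.00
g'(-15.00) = -5.00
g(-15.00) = 78.00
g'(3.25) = -5.00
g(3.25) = -13.25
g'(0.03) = -5.00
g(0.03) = 2.85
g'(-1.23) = -5.00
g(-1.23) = 9.15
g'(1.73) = -5.00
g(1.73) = -5.65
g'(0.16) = -5.00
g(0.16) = 2.20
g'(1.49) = -5.00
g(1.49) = -4.45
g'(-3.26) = -5.00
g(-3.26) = 19.30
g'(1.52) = -5.00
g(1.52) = -4.60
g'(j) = -5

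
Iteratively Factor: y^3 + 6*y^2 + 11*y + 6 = (y + 1)*(y^2 + 5*y + 6) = (y + 1)*(y + 2)*(y + 3)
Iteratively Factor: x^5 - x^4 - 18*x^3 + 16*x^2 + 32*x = (x - 2)*(x^4 + x^3 - 16*x^2 - 16*x) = (x - 2)*(x + 1)*(x^3 - 16*x) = (x - 2)*(x + 1)*(x + 4)*(x^2 - 4*x) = x*(x - 2)*(x + 1)*(x + 4)*(x - 4)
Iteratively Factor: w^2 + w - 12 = (w - 3)*(w + 4)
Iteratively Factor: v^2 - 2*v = (v - 2)*(v)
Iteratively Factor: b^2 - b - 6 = (b + 2)*(b - 3)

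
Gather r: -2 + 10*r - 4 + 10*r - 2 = 20*r - 8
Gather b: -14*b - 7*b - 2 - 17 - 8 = -21*b - 27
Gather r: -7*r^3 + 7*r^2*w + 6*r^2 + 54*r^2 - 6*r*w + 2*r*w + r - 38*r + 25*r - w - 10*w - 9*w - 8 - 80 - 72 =-7*r^3 + r^2*(7*w + 60) + r*(-4*w - 12) - 20*w - 160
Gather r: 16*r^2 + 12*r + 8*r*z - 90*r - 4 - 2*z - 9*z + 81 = 16*r^2 + r*(8*z - 78) - 11*z + 77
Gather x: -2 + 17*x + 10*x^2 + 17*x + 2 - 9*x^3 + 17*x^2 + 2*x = -9*x^3 + 27*x^2 + 36*x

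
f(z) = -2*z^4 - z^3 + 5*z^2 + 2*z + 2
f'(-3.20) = 201.42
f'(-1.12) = -1.72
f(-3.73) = -271.14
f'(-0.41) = -2.05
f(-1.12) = 4.29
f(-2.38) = -25.13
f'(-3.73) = 338.12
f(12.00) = -42454.00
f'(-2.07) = 39.40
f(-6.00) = -2206.00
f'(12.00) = -14134.00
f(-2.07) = -8.57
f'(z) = -8*z^3 - 3*z^2 + 10*z + 2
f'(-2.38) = 69.06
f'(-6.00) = 1562.00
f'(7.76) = -3839.36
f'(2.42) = -104.75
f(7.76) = -7401.00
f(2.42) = -46.65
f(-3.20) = -130.15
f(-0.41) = 2.03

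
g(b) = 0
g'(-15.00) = 0.00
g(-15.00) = 0.00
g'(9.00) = 0.00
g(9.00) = 0.00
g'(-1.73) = 0.00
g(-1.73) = 0.00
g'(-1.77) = 0.00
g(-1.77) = 0.00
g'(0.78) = 0.00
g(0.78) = 0.00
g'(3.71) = 0.00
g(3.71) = 0.00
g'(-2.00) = 0.00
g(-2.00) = 0.00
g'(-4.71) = 0.00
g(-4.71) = 0.00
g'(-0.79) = 0.00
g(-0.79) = 0.00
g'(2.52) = 0.00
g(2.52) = 0.00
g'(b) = 0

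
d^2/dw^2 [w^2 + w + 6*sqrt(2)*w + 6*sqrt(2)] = 2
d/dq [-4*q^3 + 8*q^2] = 4*q*(4 - 3*q)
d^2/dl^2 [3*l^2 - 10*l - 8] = 6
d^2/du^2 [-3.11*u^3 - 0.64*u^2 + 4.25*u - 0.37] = -18.66*u - 1.28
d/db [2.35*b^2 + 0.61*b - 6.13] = 4.7*b + 0.61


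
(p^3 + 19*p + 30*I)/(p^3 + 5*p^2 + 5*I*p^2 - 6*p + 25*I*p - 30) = (p - 5*I)/(p + 5)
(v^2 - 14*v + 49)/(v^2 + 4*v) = (v^2 - 14*v + 49)/(v*(v + 4))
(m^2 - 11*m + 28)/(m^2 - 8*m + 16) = (m - 7)/(m - 4)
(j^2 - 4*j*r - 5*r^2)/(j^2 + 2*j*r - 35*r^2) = (j + r)/(j + 7*r)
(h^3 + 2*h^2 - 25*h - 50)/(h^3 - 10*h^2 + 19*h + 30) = (h^2 + 7*h + 10)/(h^2 - 5*h - 6)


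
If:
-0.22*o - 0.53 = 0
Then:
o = -2.41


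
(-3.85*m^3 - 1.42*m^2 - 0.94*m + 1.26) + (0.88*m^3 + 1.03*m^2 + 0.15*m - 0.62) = -2.97*m^3 - 0.39*m^2 - 0.79*m + 0.64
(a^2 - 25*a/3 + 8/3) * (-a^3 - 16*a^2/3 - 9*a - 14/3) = -a^5 + 3*a^4 + 295*a^3/9 + 505*a^2/9 + 134*a/9 - 112/9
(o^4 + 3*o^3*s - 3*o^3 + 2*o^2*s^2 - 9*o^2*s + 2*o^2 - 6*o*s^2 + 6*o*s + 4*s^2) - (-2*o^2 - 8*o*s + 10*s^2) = o^4 + 3*o^3*s - 3*o^3 + 2*o^2*s^2 - 9*o^2*s + 4*o^2 - 6*o*s^2 + 14*o*s - 6*s^2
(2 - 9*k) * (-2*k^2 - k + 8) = 18*k^3 + 5*k^2 - 74*k + 16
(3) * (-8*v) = -24*v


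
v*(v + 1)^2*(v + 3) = v^4 + 5*v^3 + 7*v^2 + 3*v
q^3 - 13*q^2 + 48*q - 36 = (q - 6)^2*(q - 1)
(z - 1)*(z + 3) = z^2 + 2*z - 3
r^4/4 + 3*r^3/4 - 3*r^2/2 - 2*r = r*(r/4 + 1)*(r - 2)*(r + 1)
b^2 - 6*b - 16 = (b - 8)*(b + 2)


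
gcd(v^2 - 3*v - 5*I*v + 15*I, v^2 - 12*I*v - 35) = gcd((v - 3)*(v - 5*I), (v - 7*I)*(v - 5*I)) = v - 5*I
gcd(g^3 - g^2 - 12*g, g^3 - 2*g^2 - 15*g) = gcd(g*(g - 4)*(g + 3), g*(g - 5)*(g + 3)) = g^2 + 3*g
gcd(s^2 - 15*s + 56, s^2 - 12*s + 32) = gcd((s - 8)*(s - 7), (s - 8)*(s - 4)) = s - 8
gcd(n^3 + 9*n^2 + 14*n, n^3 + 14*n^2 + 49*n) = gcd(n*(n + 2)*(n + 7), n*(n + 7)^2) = n^2 + 7*n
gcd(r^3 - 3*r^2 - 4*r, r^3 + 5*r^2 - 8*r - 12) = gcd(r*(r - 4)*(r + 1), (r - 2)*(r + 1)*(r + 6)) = r + 1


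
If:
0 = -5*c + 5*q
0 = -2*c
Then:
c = 0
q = 0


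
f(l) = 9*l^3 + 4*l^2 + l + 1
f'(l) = 27*l^2 + 8*l + 1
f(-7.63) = -3771.52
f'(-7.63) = 1511.82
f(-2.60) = -132.74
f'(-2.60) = 162.72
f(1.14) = 20.67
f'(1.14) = 45.21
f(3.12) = 316.40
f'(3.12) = 288.79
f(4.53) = 924.25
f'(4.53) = 591.30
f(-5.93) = -1741.02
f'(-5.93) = 903.01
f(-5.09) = -1087.31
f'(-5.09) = 659.80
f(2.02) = 93.52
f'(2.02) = 127.33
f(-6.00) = -1805.00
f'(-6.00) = 925.00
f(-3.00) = -209.00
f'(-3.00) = 220.00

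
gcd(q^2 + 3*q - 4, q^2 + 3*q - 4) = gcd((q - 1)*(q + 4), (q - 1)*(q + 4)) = q^2 + 3*q - 4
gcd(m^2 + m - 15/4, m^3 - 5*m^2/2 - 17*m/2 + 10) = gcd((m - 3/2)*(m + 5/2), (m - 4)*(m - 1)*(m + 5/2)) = m + 5/2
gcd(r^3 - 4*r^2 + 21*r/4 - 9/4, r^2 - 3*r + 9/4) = r^2 - 3*r + 9/4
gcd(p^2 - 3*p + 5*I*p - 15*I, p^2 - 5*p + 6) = p - 3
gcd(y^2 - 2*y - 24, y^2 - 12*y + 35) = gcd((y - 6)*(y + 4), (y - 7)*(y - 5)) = 1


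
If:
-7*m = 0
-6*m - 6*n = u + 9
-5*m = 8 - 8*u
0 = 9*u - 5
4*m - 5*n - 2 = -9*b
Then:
No Solution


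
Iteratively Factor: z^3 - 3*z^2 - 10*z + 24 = (z - 2)*(z^2 - z - 12) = (z - 2)*(z + 3)*(z - 4)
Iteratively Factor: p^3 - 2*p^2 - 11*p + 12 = (p + 3)*(p^2 - 5*p + 4) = (p - 1)*(p + 3)*(p - 4)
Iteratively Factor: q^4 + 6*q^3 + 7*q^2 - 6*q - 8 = (q + 2)*(q^3 + 4*q^2 - q - 4) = (q + 1)*(q + 2)*(q^2 + 3*q - 4) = (q - 1)*(q + 1)*(q + 2)*(q + 4)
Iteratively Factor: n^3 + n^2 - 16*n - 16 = (n + 1)*(n^2 - 16) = (n + 1)*(n + 4)*(n - 4)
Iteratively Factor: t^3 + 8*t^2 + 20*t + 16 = (t + 2)*(t^2 + 6*t + 8) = (t + 2)*(t + 4)*(t + 2)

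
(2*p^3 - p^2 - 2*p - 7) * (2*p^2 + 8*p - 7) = 4*p^5 + 14*p^4 - 26*p^3 - 23*p^2 - 42*p + 49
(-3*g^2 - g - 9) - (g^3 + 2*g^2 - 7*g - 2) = -g^3 - 5*g^2 + 6*g - 7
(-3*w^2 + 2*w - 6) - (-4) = -3*w^2 + 2*w - 2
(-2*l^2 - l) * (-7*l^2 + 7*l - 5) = 14*l^4 - 7*l^3 + 3*l^2 + 5*l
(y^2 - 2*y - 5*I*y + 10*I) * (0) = 0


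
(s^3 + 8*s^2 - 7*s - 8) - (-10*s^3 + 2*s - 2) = 11*s^3 + 8*s^2 - 9*s - 6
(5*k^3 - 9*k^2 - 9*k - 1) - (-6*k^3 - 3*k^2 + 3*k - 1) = 11*k^3 - 6*k^2 - 12*k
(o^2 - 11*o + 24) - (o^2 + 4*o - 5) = 29 - 15*o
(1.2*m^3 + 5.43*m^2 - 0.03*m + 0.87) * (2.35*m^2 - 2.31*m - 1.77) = 2.82*m^5 + 9.9885*m^4 - 14.7378*m^3 - 7.4973*m^2 - 1.9566*m - 1.5399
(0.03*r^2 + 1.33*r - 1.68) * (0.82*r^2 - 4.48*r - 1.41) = 0.0246*r^4 + 0.9562*r^3 - 7.3783*r^2 + 5.6511*r + 2.3688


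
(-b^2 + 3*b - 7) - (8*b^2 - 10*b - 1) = -9*b^2 + 13*b - 6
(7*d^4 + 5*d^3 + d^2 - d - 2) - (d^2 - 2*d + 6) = 7*d^4 + 5*d^3 + d - 8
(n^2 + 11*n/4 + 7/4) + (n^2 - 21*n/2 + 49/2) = 2*n^2 - 31*n/4 + 105/4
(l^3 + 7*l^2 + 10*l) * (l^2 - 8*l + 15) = l^5 - l^4 - 31*l^3 + 25*l^2 + 150*l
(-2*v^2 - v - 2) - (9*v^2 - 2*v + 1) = -11*v^2 + v - 3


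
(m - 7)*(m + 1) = m^2 - 6*m - 7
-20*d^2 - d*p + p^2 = (-5*d + p)*(4*d + p)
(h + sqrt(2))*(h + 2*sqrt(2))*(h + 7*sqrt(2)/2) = h^3 + 13*sqrt(2)*h^2/2 + 25*h + 14*sqrt(2)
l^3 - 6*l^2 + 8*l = l*(l - 4)*(l - 2)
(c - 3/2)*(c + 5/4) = c^2 - c/4 - 15/8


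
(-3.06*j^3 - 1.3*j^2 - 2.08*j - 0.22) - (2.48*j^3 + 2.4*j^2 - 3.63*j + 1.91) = -5.54*j^3 - 3.7*j^2 + 1.55*j - 2.13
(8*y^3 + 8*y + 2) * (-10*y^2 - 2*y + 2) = -80*y^5 - 16*y^4 - 64*y^3 - 36*y^2 + 12*y + 4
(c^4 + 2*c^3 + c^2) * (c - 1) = c^5 + c^4 - c^3 - c^2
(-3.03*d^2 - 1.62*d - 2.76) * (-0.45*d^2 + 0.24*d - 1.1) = 1.3635*d^4 + 0.00180000000000013*d^3 + 4.1862*d^2 + 1.1196*d + 3.036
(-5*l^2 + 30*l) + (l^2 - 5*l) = -4*l^2 + 25*l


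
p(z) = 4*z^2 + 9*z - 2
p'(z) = 8*z + 9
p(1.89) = 29.30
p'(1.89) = 24.12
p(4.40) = 115.04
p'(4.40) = 44.20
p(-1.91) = -4.60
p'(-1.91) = -6.28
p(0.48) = 3.24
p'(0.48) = 12.84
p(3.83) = 91.15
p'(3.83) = 39.64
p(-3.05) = 7.76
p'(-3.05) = -15.40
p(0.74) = 6.85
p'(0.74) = 14.92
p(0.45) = 2.86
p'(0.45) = 12.60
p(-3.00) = 7.00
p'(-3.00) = -15.00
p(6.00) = 196.00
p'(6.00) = 57.00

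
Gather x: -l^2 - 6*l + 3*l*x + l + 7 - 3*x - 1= -l^2 - 5*l + x*(3*l - 3) + 6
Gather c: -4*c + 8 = 8 - 4*c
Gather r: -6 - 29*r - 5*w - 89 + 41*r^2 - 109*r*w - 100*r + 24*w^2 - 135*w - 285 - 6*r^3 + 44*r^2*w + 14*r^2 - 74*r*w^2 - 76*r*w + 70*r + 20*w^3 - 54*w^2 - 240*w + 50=-6*r^3 + r^2*(44*w + 55) + r*(-74*w^2 - 185*w - 59) + 20*w^3 - 30*w^2 - 380*w - 330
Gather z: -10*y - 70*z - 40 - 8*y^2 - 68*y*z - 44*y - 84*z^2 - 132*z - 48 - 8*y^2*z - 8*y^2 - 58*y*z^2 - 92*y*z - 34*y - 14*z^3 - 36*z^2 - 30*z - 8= -16*y^2 - 88*y - 14*z^3 + z^2*(-58*y - 120) + z*(-8*y^2 - 160*y - 232) - 96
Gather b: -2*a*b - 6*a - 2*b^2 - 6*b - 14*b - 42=-6*a - 2*b^2 + b*(-2*a - 20) - 42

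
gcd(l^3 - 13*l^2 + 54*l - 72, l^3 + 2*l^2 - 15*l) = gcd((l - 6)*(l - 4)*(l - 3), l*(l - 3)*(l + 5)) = l - 3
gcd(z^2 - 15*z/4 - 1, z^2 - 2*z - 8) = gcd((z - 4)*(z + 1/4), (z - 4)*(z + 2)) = z - 4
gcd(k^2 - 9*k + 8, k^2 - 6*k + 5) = k - 1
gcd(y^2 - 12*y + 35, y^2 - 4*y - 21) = y - 7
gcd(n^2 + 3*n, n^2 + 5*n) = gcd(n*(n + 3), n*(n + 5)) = n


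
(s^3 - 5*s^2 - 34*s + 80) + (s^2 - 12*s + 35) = s^3 - 4*s^2 - 46*s + 115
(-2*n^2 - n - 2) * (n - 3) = -2*n^3 + 5*n^2 + n + 6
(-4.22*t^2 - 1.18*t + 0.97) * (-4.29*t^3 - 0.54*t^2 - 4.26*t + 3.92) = 18.1038*t^5 + 7.341*t^4 + 14.4531*t^3 - 12.0394*t^2 - 8.7578*t + 3.8024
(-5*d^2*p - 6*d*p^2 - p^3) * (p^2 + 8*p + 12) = -5*d^2*p^3 - 40*d^2*p^2 - 60*d^2*p - 6*d*p^4 - 48*d*p^3 - 72*d*p^2 - p^5 - 8*p^4 - 12*p^3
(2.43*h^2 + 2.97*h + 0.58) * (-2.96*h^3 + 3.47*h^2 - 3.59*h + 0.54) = -7.1928*h^5 - 0.3591*h^4 - 0.134599999999999*h^3 - 7.3375*h^2 - 0.4784*h + 0.3132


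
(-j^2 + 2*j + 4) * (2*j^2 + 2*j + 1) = -2*j^4 + 2*j^3 + 11*j^2 + 10*j + 4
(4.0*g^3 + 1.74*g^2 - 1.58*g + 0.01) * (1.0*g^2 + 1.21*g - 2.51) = 4.0*g^5 + 6.58*g^4 - 9.5146*g^3 - 6.2692*g^2 + 3.9779*g - 0.0251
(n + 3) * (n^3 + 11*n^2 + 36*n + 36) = n^4 + 14*n^3 + 69*n^2 + 144*n + 108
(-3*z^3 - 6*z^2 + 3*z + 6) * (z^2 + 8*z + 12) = -3*z^5 - 30*z^4 - 81*z^3 - 42*z^2 + 84*z + 72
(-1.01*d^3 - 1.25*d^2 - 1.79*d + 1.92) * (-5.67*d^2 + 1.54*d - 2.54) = 5.7267*d^5 + 5.5321*d^4 + 10.7897*d^3 - 10.468*d^2 + 7.5034*d - 4.8768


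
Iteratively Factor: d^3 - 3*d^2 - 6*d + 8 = (d + 2)*(d^2 - 5*d + 4) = (d - 4)*(d + 2)*(d - 1)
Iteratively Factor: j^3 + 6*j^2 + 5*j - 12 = (j + 4)*(j^2 + 2*j - 3) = (j - 1)*(j + 4)*(j + 3)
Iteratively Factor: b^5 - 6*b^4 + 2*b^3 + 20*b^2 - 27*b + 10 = (b - 1)*(b^4 - 5*b^3 - 3*b^2 + 17*b - 10) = (b - 1)^2*(b^3 - 4*b^2 - 7*b + 10) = (b - 1)^2*(b + 2)*(b^2 - 6*b + 5) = (b - 5)*(b - 1)^2*(b + 2)*(b - 1)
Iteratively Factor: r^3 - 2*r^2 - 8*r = (r)*(r^2 - 2*r - 8) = r*(r + 2)*(r - 4)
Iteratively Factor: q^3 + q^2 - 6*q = (q)*(q^2 + q - 6) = q*(q + 3)*(q - 2)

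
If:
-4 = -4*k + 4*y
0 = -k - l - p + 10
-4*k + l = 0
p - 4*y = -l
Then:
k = 14/5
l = 56/5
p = -4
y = 9/5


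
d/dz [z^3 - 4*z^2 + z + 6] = 3*z^2 - 8*z + 1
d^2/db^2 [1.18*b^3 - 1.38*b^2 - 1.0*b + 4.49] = 7.08*b - 2.76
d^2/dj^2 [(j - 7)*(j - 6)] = 2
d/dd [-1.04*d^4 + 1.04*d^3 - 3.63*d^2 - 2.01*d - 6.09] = -4.16*d^3 + 3.12*d^2 - 7.26*d - 2.01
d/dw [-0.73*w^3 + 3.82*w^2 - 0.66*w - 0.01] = -2.19*w^2 + 7.64*w - 0.66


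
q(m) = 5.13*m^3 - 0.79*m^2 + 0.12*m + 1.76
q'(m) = 15.39*m^2 - 1.58*m + 0.12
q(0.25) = 1.82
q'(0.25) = 0.69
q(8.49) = 3085.19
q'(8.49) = 1096.02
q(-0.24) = 1.61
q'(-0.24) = 1.39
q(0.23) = 1.81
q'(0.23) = 0.57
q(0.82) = 4.16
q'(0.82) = 9.17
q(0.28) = 1.84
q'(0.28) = 0.88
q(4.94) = 601.51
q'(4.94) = 367.89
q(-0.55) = 0.60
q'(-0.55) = 5.64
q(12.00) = 8754.08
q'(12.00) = 2197.32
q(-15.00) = -17491.54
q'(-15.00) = 3486.57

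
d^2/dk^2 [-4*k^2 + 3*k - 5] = -8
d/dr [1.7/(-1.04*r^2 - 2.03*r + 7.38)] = (3.536*r + 3.451)/(1.04*r^2 + 2.03*r - 7.38)^2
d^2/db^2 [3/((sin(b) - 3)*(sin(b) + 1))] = (-18*sin(b) - 12*cos(b)^2 + 54)*cos(b)^2/((sin(b) - 3)^3*(sin(b) + 1)^3)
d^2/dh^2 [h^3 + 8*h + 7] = 6*h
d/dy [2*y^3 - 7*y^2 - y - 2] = 6*y^2 - 14*y - 1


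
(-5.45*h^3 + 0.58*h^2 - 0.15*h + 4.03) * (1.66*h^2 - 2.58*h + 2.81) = -9.047*h^5 + 15.0238*h^4 - 17.0599*h^3 + 8.7066*h^2 - 10.8189*h + 11.3243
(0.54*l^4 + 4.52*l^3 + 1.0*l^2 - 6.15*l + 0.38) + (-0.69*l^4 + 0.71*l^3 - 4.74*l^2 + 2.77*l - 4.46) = -0.15*l^4 + 5.23*l^3 - 3.74*l^2 - 3.38*l - 4.08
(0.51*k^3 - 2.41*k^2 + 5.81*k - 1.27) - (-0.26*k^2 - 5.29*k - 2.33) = 0.51*k^3 - 2.15*k^2 + 11.1*k + 1.06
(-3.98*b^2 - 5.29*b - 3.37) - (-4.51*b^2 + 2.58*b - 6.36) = 0.53*b^2 - 7.87*b + 2.99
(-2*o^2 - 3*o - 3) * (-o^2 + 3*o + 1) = 2*o^4 - 3*o^3 - 8*o^2 - 12*o - 3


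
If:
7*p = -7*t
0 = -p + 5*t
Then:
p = 0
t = 0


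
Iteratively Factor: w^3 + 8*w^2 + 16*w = (w)*(w^2 + 8*w + 16) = w*(w + 4)*(w + 4)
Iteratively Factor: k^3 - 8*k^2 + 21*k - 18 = (k - 3)*(k^2 - 5*k + 6) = (k - 3)^2*(k - 2)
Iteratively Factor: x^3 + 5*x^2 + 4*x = (x + 4)*(x^2 + x) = x*(x + 4)*(x + 1)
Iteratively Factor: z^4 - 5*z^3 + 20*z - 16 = (z + 2)*(z^3 - 7*z^2 + 14*z - 8) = (z - 1)*(z + 2)*(z^2 - 6*z + 8) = (z - 4)*(z - 1)*(z + 2)*(z - 2)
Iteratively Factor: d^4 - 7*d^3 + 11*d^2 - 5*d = (d - 1)*(d^3 - 6*d^2 + 5*d) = d*(d - 1)*(d^2 - 6*d + 5) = d*(d - 5)*(d - 1)*(d - 1)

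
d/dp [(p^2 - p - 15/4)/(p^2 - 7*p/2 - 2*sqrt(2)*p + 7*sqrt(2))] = (4*(2*p - 1)*(2*p^2 - 7*p - 4*sqrt(2)*p + 14*sqrt(2)) - (-4*p + 4*sqrt(2) + 7)*(-4*p^2 + 4*p + 15))/(2*(2*p^2 - 7*p - 4*sqrt(2)*p + 14*sqrt(2))^2)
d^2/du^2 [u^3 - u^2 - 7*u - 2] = 6*u - 2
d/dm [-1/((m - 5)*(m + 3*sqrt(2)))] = (2*m - 5 + 3*sqrt(2))/((m - 5)^2*(m + 3*sqrt(2))^2)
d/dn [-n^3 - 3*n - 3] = -3*n^2 - 3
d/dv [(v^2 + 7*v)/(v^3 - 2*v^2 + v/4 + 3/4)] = 4*(-4*v^4 - 56*v^3 + 57*v^2 + 6*v + 21)/(16*v^6 - 64*v^5 + 72*v^4 + 8*v^3 - 47*v^2 + 6*v + 9)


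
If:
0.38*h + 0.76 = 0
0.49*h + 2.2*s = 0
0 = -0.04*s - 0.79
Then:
No Solution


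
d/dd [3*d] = 3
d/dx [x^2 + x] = 2*x + 1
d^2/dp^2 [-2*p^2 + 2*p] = -4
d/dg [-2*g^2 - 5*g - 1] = -4*g - 5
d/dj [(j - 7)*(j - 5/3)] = 2*j - 26/3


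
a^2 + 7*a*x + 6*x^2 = (a + x)*(a + 6*x)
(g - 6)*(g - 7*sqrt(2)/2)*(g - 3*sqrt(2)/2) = g^3 - 5*sqrt(2)*g^2 - 6*g^2 + 21*g/2 + 30*sqrt(2)*g - 63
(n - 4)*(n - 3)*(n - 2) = n^3 - 9*n^2 + 26*n - 24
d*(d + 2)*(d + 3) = d^3 + 5*d^2 + 6*d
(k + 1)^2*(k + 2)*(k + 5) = k^4 + 9*k^3 + 25*k^2 + 27*k + 10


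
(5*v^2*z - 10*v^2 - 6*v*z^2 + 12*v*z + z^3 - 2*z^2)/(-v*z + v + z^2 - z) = (-5*v*z + 10*v + z^2 - 2*z)/(z - 1)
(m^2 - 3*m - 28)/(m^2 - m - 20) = (m - 7)/(m - 5)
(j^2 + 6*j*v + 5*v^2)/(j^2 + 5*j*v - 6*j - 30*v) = (j + v)/(j - 6)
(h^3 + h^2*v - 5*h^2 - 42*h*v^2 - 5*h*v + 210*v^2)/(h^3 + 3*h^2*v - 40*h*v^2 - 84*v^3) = (h - 5)/(h + 2*v)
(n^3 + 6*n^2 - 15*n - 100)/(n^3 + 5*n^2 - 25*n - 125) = (n - 4)/(n - 5)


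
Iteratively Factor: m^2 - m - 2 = (m - 2)*(m + 1)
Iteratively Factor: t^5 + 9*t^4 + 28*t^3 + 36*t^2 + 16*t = (t + 2)*(t^4 + 7*t^3 + 14*t^2 + 8*t) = (t + 2)^2*(t^3 + 5*t^2 + 4*t) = (t + 1)*(t + 2)^2*(t^2 + 4*t) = t*(t + 1)*(t + 2)^2*(t + 4)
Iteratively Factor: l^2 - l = (l - 1)*(l)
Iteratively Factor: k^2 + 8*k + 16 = (k + 4)*(k + 4)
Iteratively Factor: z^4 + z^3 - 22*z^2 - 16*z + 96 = (z - 2)*(z^3 + 3*z^2 - 16*z - 48) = (z - 2)*(z + 3)*(z^2 - 16) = (z - 2)*(z + 3)*(z + 4)*(z - 4)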